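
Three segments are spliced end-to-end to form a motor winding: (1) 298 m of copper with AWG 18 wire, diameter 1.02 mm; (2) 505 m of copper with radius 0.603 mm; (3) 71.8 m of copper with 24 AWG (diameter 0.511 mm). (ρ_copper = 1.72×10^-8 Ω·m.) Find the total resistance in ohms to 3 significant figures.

19.9 Ω

Seg 1: A = π(1.02/2 mm)² = π(5.1000e-04 m)² = 8.171e-07 m²
R_1 = (1.72×10^-8)(298)/(8.171e-07) = 6.273 Ω
Seg 2: A = πr² = π(6.0300e-04 m)² = 1.142e-06 m²
R_2 = (1.72×10^-8)(505)/(1.142e-06) = 7.604 Ω
Seg 3: A = π(0.511/2 mm)² = π(2.5550e-04 m)² = 2.051e-07 m²
R_3 = (1.72×10^-8)(71.8)/(2.051e-07) = 6.022 Ω
R_total = R_1 + R_2 + R_3 = 19.9 Ω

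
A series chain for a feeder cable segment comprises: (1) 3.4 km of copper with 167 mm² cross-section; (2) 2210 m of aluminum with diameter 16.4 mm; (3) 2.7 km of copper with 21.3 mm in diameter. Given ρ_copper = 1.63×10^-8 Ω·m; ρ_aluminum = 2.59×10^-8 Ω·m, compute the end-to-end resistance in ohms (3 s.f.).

Seg 1: A = 167 mm² = 1.670e-04 m²
R_1 = (1.63×10^-8)(3400)/(1.670e-04) = 0.3319 Ω
Seg 2: A = π(d/2)² = π(8.2000e-03 m)² = 2.112e-04 m²
R_2 = (2.59×10^-8)(2210)/(2.112e-04) = 0.271 Ω
Seg 3: A = π(d/2)² = π(1.0650e-02 m)² = 3.563e-04 m²
R_3 = (1.63×10^-8)(2700)/(3.563e-04) = 0.1235 Ω
R_total = R_1 + R_2 + R_3 = 0.726 Ω

0.726 Ω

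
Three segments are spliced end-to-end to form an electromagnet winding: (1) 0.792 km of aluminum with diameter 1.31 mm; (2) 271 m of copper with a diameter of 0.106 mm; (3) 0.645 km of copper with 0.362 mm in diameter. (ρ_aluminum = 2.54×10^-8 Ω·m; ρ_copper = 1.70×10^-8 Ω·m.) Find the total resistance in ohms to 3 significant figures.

Seg 1: A = π(d/2)² = π(6.5500e-04 m)² = 1.348e-06 m²
R_1 = (2.54×10^-8)(792)/(1.348e-06) = 14.93 Ω
Seg 2: A = π(d/2)² = π(5.3000e-05 m)² = 8.825e-09 m²
R_2 = (1.70×10^-8)(271)/(8.825e-09) = 522.1 Ω
Seg 3: A = π(d/2)² = π(1.8100e-04 m)² = 1.029e-07 m²
R_3 = (1.70×10^-8)(645)/(1.029e-07) = 106.5 Ω
R_total = R_1 + R_2 + R_3 = 644 Ω

644 Ω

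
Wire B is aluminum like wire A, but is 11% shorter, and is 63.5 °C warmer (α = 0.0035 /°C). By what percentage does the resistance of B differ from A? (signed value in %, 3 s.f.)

8.78%

R ∝ ρL/d² with ρ ∝ (1+αΔT), so R_B/R_A = (1 − 11/100) × (1 + 0.0035×63.5)
= 0.89 × 1.222 = 1.088
(R_B − R_A)/R_A = 1.088 − 1 = 8.78%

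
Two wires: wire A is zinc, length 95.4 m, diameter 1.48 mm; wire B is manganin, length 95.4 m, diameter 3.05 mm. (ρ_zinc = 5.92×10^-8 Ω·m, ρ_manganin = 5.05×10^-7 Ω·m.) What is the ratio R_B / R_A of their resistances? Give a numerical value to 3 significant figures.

R ∝ ρL/d², so R_B/R_A = (ρ_B/ρ_A) × (d_A/d_B)²
= (5.05×10^-7/5.92×10^-8) × (1.48/3.05)² = 2.01

2.01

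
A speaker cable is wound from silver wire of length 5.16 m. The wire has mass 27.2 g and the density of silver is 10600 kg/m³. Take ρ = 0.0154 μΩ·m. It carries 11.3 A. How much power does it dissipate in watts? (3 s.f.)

ρ = 0.0154 μΩ·m = 1.54×10^-8 Ω·m
A = m/(density·L) = 0.0272/(10600×5.16) = 4.9729e-07 m²
R = ρL/A = (1.54×10^-8)(5.16)/(4.9729e-07) = 0.1598 Ω
P = I²R = (11.3)² × 0.1598 = 20.4 W

20.4 W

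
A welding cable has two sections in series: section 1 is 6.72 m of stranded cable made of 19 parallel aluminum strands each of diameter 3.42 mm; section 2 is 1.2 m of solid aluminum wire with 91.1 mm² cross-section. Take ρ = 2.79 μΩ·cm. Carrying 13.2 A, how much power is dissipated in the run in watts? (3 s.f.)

ρ = 2.79 μΩ·cm = 2.79×10^-8 Ω·m
Section 1: A_strand = π(1.7100e-03)² = 9.186e-06 m²; R₁ = ρL/(N·A_s) = (2.79×10^-8)(6.72)/(19×9.186e-06) = 0.001074 Ω
Section 2: A = 91.1 mm² = 9.110e-05 m²
R₂ = (2.79×10^-8)(1.2)/(9.110e-05) = 3.675×10^-4 Ω
R = R₁ + R₂ = 0.001442 Ω
P = I²R = (13.2)² × 0.001442 = 0.251 W

0.251 W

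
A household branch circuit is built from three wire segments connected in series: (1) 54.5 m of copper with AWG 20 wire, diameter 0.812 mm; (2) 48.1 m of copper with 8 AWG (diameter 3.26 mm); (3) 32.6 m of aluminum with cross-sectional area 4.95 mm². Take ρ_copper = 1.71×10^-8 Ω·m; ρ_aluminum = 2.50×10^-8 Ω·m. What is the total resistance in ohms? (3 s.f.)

Seg 1: A = π(0.812/2 mm)² = π(4.0600e-04 m)² = 5.178e-07 m²
R_1 = (1.71×10^-8)(54.5)/(5.178e-07) = 1.8 Ω
Seg 2: A = π(3.26/2 mm)² = π(1.6300e-03 m)² = 8.347e-06 m²
R_2 = (1.71×10^-8)(48.1)/(8.347e-06) = 0.09854 Ω
Seg 3: A = 4.95 mm² = 4.950e-06 m²
R_3 = (2.50×10^-8)(32.6)/(4.950e-06) = 0.1646 Ω
R_total = R_1 + R_2 + R_3 = 2.06 Ω

2.06 Ω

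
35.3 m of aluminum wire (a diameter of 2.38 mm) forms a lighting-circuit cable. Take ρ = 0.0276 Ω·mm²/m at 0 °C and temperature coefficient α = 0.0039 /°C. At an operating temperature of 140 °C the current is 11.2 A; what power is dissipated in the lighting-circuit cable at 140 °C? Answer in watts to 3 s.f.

42.5 W

ρ = 0.0276 Ω·mm²/m = 2.76×10^-8 Ω·m
A = π(d/2)² = π(1.1900e-03 m)² = 4.449e-06 m²
R₍0₎ = ρL/A = (2.76×10^-8)(35.3)/(4.449e-06) = 0.219 Ω
R₍140₎ = R₍0₎(1 + αΔT) = 0.219 × (1 + 0.0039×140) = 0.3386 Ω
P = I²R = (11.2)² × 0.3386 = 42.5 W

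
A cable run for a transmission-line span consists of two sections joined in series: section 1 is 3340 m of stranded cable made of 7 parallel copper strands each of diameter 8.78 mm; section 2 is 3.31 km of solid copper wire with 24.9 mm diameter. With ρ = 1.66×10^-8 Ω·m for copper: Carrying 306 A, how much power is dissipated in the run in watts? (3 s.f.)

Section 1: A_strand = π(4.3900e-03)² = 6.055e-05 m²; R₁ = ρL/(N·A_s) = (1.66×10^-8)(3340)/(7×6.055e-05) = 0.1308 Ω
Section 2: A = π(d/2)² = π(1.2450e-02 m)² = 4.870e-04 m²
R₂ = (1.66×10^-8)(3310)/(4.870e-04) = 0.1128 Ω
R = R₁ + R₂ = 0.2437 Ω
P = I²R = (306)² × 0.2437 = 22800 W

22800 W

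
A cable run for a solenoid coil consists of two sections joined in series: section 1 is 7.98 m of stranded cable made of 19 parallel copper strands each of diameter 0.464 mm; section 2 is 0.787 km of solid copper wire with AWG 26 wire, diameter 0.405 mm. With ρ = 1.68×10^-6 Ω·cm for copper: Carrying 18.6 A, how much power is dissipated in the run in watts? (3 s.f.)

ρ = 1.68×10^-6 Ω·cm = 1.68×10^-8 Ω·m
Section 1: A_strand = π(2.3200e-04)² = 1.691e-07 m²; R₁ = ρL/(N·A_s) = (1.68×10^-8)(7.98)/(19×1.691e-07) = 0.04173 Ω
Section 2: A = π(0.405/2 mm)² = π(2.0250e-04 m)² = 1.288e-07 m²
R₂ = (1.68×10^-8)(787)/(1.288e-07) = 102.6 Ω
R = R₁ + R₂ = 102.7 Ω
P = I²R = (18.6)² × 102.7 = 35500 W

35500 W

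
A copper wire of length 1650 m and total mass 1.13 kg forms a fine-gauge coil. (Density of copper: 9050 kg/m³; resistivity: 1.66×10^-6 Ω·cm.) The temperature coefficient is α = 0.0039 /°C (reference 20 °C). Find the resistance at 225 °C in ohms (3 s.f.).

651 Ω

ρ = 1.66×10^-6 Ω·cm = 1.66×10^-8 Ω·m
A = m/(density·L) = 1.13/(9050×1650) = 7.5674e-08 m²
R = ρL/A = (1.66×10^-8)(1650)/(7.5674e-08) = 361.9 Ω
R(225 °C) = 361.9 × (1 + 0.0039×205) = 651 Ω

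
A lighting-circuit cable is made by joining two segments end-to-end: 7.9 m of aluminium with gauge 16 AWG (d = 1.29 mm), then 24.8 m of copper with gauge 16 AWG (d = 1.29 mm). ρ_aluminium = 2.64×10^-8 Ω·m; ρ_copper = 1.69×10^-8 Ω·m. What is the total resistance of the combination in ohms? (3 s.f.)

Segment 1: A = π(1.29/2 mm)² = π(6.4500e-04 m)² = 1.307e-06 m²
R₁ = ρL/A = (2.64×10^-8)(7.9)/(1.307e-06) = 0.1596 Ω
R₂ = (1.69×10^-8)(24.8)/(1.307e-06) = 0.3207 Ω
R = R₁ + R₂ = 0.480 Ω

0.480 Ω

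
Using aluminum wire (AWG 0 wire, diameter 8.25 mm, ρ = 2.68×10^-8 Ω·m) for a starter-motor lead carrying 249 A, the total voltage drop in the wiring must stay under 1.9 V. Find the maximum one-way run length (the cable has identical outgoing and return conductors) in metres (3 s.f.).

A = π(8.25/2 mm)² = π(4.1250e-03 m)² = 5.346e-05 m²
L_max = V_max·A/(2·ρI) = (1.9)(5.346e-05)/(2×2.68×10^-8×249) = 7.61 m

7.61 m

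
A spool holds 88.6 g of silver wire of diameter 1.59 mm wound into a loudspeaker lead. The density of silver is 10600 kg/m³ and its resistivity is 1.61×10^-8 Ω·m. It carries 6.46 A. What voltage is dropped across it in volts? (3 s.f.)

A = π(d/2)² = π(7.9500e-04 m)² = 1.9856e-06 m²
L = m/(density·A) = 0.0886/(10600×1.9856e-06) = 4.21 m
R = ρL/A = (1.61×10^-8)(4.21)/(1.9856e-06) = 0.03413 Ω
V = IR = 6.46 × 0.03413 = 0.221 V

0.221 V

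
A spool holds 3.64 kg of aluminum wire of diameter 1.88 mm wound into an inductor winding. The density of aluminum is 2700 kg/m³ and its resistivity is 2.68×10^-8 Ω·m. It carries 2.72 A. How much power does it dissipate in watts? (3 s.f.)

34.7 W

A = π(d/2)² = π(9.4000e-04 m)² = 2.7759e-06 m²
L = m/(density·A) = 3.64/(2700×2.7759e-06) = 485.7 m
R = ρL/A = (2.68×10^-8)(485.7)/(2.7759e-06) = 4.689 Ω
P = I²R = (2.72)² × 4.689 = 34.7 W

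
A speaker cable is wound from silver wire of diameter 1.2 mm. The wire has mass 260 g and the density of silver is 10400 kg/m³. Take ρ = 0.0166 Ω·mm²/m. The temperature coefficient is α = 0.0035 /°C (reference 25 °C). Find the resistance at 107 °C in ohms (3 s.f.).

0.418 Ω

ρ = 0.0166 Ω·mm²/m = 1.66×10^-8 Ω·m
A = π(d/2)² = π(6.0000e-04 m)² = 1.1310e-06 m²
L = m/(density·A) = 0.26/(10400×1.1310e-06) = 22.1 m
R = ρL/A = (1.66×10^-8)(22.1)/(1.1310e-06) = 0.3244 Ω
R(107 °C) = 0.3244 × (1 + 0.0035×82) = 0.418 Ω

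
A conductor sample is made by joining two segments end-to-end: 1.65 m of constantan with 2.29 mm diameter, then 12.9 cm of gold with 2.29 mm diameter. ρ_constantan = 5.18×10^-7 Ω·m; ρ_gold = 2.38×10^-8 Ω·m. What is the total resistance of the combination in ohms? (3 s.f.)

Segment 1: A = π(d/2)² = π(1.1450e-03 m)² = 4.119e-06 m²
R₁ = ρL/A = (5.18×10^-7)(1.65)/(4.119e-06) = 0.2075 Ω
R₂ = (2.38×10^-8)(0.129)/(4.119e-06) = 7.454×10^-4 Ω
R = R₁ + R₂ = 0.208 Ω

0.208 Ω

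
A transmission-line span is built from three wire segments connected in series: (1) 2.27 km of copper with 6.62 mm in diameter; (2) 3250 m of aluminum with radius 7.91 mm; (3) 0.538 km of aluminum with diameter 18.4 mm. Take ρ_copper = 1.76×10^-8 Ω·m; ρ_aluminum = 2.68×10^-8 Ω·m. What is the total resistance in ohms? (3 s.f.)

Seg 1: A = π(d/2)² = π(3.3100e-03 m)² = 3.442e-05 m²
R_1 = (1.76×10^-8)(2270)/(3.442e-05) = 1.161 Ω
Seg 2: A = πr² = π(7.9100e-03 m)² = 1.966e-04 m²
R_2 = (2.68×10^-8)(3250)/(1.966e-04) = 0.4431 Ω
Seg 3: A = π(d/2)² = π(9.2000e-03 m)² = 2.659e-04 m²
R_3 = (2.68×10^-8)(538)/(2.659e-04) = 0.05422 Ω
R_total = R_1 + R_2 + R_3 = 1.66 Ω

1.66 Ω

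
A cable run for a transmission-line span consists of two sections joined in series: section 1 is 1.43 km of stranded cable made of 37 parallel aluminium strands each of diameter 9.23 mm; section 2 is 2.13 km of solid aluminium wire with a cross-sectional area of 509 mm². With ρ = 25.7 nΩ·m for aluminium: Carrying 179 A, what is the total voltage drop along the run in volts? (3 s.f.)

21.9 V

ρ = 25.7 nΩ·m = 2.57×10^-8 Ω·m
Section 1: A_strand = π(4.6150e-03)² = 6.691e-05 m²; R₁ = ρL/(N·A_s) = (2.57×10^-8)(1430)/(37×6.691e-05) = 0.01484 Ω
Section 2: A = 509 mm² = 5.090e-04 m²
R₂ = (2.57×10^-8)(2130)/(5.090e-04) = 0.1075 Ω
R = R₁ + R₂ = 0.1224 Ω
V = IR = 179 × 0.1224 = 21.9 V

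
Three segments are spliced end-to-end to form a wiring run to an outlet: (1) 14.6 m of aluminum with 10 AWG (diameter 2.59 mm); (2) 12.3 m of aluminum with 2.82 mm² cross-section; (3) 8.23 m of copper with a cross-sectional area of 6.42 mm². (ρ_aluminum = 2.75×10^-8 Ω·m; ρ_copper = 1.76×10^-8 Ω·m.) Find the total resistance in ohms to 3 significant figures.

Seg 1: A = π(2.59/2 mm)² = π(1.2950e-03 m)² = 5.269e-06 m²
R_1 = (2.75×10^-8)(14.6)/(5.269e-06) = 0.07621 Ω
Seg 2: A = 2.82 mm² = 2.820e-06 m²
R_2 = (2.75×10^-8)(12.3)/(2.820e-06) = 0.1199 Ω
Seg 3: A = 6.42 mm² = 6.420e-06 m²
R_3 = (1.76×10^-8)(8.23)/(6.420e-06) = 0.02256 Ω
R_total = R_1 + R_2 + R_3 = 0.219 Ω

0.219 Ω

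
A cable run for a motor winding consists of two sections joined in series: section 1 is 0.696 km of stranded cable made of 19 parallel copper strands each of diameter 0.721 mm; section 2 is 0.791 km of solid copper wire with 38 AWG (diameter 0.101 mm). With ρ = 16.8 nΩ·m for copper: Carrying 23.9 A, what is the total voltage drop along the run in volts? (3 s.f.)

39700 V

ρ = 16.8 nΩ·m = 1.68×10^-8 Ω·m
Section 1: A_strand = π(3.6050e-04)² = 4.083e-07 m²; R₁ = ρL/(N·A_s) = (1.68×10^-8)(696)/(19×4.083e-07) = 1.507 Ω
Section 2: A = π(0.101/2 mm)² = π(5.0500e-05 m)² = 8.012e-09 m²
R₂ = (1.68×10^-8)(791)/(8.012e-09) = 1659 Ω
R = R₁ + R₂ = 1660 Ω
V = IR = 23.9 × 1660 = 39700 V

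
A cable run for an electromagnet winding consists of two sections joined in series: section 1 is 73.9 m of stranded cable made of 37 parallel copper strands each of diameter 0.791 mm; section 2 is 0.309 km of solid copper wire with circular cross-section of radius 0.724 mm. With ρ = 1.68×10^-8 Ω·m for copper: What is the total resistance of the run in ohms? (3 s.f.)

3.22 Ω

Section 1: A_strand = π(3.9550e-04)² = 4.914e-07 m²; R₁ = ρL/(N·A_s) = (1.68×10^-8)(73.9)/(37×4.914e-07) = 0.06828 Ω
Section 2: A = πr² = π(7.2400e-04 m)² = 1.647e-06 m²
R₂ = (1.68×10^-8)(309)/(1.647e-06) = 3.152 Ω
R = R₁ + R₂ = 3.22 Ω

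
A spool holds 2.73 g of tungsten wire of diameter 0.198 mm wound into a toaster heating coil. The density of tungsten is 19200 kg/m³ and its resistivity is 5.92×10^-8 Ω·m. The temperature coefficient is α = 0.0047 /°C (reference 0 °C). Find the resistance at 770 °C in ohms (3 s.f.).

A = π(d/2)² = π(9.9000e-05 m)² = 3.0791e-08 m²
L = m/(density·A) = 0.00273/(19200×3.0791e-08) = 4.618 m
R = ρL/A = (5.92×10^-8)(4.618)/(3.0791e-08) = 8.879 Ω
R(770 °C) = 8.879 × (1 + 0.0047×770) = 41.0 Ω

41.0 Ω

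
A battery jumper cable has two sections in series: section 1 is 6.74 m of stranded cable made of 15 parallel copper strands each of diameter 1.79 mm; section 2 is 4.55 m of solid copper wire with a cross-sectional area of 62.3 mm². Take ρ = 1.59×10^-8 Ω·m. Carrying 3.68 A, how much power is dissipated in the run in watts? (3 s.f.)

Section 1: A_strand = π(8.9500e-04)² = 2.516e-06 m²; R₁ = ρL/(N·A_s) = (1.59×10^-8)(6.74)/(15×2.516e-06) = 0.002839 Ω
Section 2: A = 62.3 mm² = 6.230e-05 m²
R₂ = (1.59×10^-8)(4.55)/(6.230e-05) = 0.001161 Ω
R = R₁ + R₂ = 0.004 Ω
P = I²R = (3.68)² × 0.004 = 0.0542 W

0.0542 W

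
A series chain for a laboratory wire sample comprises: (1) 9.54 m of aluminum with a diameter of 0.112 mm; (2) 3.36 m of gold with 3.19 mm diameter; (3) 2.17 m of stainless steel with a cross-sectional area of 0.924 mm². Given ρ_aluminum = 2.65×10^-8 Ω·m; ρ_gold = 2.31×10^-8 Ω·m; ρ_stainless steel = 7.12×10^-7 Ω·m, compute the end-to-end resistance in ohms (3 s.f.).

Seg 1: A = π(d/2)² = π(5.6000e-05 m)² = 9.852e-09 m²
R_1 = (2.65×10^-8)(9.54)/(9.852e-09) = 25.66 Ω
Seg 2: A = π(d/2)² = π(1.5950e-03 m)² = 7.992e-06 m²
R_2 = (2.31×10^-8)(3.36)/(7.992e-06) = 0.009711 Ω
Seg 3: A = 0.924 mm² = 9.240e-07 m²
R_3 = (7.12×10^-7)(2.17)/(9.240e-07) = 1.672 Ω
R_total = R_1 + R_2 + R_3 = 27.3 Ω

27.3 Ω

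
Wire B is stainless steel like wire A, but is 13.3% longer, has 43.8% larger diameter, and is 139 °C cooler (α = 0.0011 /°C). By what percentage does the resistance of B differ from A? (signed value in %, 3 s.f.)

R ∝ ρL/d² with ρ ∝ (1+αΔT), so R_B/R_A = (1 + 13.3/100) × (1 + 43.8/100)⁻² × (1 − 0.0011×139)
= 1.133 × 0.4836 × 0.8471 = 0.4641
(R_B − R_A)/R_A = 0.4641 − 1 = -53.6%

-53.6%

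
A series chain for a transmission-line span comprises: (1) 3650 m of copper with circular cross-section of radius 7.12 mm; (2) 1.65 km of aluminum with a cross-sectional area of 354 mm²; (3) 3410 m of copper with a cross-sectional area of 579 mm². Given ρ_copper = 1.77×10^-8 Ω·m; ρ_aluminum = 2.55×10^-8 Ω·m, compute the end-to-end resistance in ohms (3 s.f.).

0.629 Ω

Seg 1: A = πr² = π(7.1200e-03 m)² = 1.593e-04 m²
R_1 = (1.77×10^-8)(3650)/(1.593e-04) = 0.4057 Ω
Seg 2: A = 354 mm² = 3.540e-04 m²
R_2 = (2.55×10^-8)(1650)/(3.540e-04) = 0.1189 Ω
Seg 3: A = 579 mm² = 5.790e-04 m²
R_3 = (1.77×10^-8)(3410)/(5.790e-04) = 0.1042 Ω
R_total = R_1 + R_2 + R_3 = 0.629 Ω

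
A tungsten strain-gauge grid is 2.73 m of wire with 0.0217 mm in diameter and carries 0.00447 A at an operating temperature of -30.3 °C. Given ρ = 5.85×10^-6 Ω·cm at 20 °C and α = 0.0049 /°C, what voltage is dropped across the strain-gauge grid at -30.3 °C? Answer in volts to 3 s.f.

1.45 V

ρ = 5.85×10^-6 Ω·cm = 5.85×10^-8 Ω·m
A = π(d/2)² = π(1.0850e-05 m)² = 3.698e-10 m²
R₍20₎ = ρL/A = (5.85×10^-8)(2.73)/(3.698e-10) = 431.8 Ω
R₍-30.3₎ = R₍20₎(1 + αΔT) = 431.8 × (1 + 0.0049×-50.3) = 325.4 Ω
V = IR = 0.00447 × 325.4 = 1.45 V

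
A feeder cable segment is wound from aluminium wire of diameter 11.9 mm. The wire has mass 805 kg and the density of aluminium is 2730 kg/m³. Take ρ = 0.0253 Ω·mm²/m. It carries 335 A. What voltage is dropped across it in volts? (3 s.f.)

202 V

ρ = 0.0253 Ω·mm²/m = 2.53×10^-8 Ω·m
A = π(d/2)² = π(5.9500e-03 m)² = 1.1122e-04 m²
L = m/(density·A) = 805/(2730×1.1122e-04) = 2651 m
R = ρL/A = (2.53×10^-8)(2651)/(1.1122e-04) = 0.6031 Ω
V = IR = 335 × 0.6031 = 202 V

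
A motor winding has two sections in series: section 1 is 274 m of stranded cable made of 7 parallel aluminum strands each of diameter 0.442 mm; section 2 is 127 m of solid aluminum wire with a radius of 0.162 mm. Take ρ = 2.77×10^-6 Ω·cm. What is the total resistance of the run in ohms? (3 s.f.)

ρ = 2.77×10^-6 Ω·cm = 2.77×10^-8 Ω·m
Section 1: A_strand = π(2.2100e-04)² = 1.534e-07 m²; R₁ = ρL/(N·A_s) = (2.77×10^-8)(274)/(7×1.534e-07) = 7.066 Ω
Section 2: A = πr² = π(1.6200e-04 m)² = 8.245e-08 m²
R₂ = (2.77×10^-8)(127)/(8.245e-08) = 42.67 Ω
R = R₁ + R₂ = 49.7 Ω

49.7 Ω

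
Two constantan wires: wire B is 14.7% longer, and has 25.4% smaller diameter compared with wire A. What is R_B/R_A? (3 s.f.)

R ∝ L/d², so R_B/R_A = (1 + 14.7/100) × (1 − 25.4/100)⁻²
= 1.147 × 1.797 = 2.06

2.06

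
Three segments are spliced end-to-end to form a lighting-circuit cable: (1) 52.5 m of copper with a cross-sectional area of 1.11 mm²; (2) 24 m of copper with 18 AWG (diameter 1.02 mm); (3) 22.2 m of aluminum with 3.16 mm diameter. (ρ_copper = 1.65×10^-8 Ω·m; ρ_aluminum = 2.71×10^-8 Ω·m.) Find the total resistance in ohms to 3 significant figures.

Seg 1: A = 1.11 mm² = 1.110e-06 m²
R_1 = (1.65×10^-8)(52.5)/(1.110e-06) = 0.7804 Ω
Seg 2: A = π(1.02/2 mm)² = π(5.1000e-04 m)² = 8.171e-07 m²
R_2 = (1.65×10^-8)(24)/(8.171e-07) = 0.4846 Ω
Seg 3: A = π(d/2)² = π(1.5800e-03 m)² = 7.843e-06 m²
R_3 = (2.71×10^-8)(22.2)/(7.843e-06) = 0.07671 Ω
R_total = R_1 + R_2 + R_3 = 1.34 Ω

1.34 Ω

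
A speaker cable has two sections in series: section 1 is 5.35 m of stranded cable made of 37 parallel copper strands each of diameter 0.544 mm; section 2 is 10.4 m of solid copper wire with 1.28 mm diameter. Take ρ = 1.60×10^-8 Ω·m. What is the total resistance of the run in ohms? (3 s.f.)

0.139 Ω

Section 1: A_strand = π(2.7200e-04)² = 2.324e-07 m²; R₁ = ρL/(N·A_s) = (1.60×10^-8)(5.35)/(37×2.324e-07) = 0.009954 Ω
Section 2: A = π(d/2)² = π(6.4000e-04 m)² = 1.287e-06 m²
R₂ = (1.60×10^-8)(10.4)/(1.287e-06) = 0.1293 Ω
R = R₁ + R₂ = 0.139 Ω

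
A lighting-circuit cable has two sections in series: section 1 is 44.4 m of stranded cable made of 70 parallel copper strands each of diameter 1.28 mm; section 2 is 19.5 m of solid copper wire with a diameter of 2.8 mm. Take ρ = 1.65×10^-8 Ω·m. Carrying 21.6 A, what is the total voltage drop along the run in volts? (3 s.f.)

Section 1: A_strand = π(6.4000e-04)² = 1.287e-06 m²; R₁ = ρL/(N·A_s) = (1.65×10^-8)(44.4)/(70×1.287e-06) = 0.008133 Ω
Section 2: A = π(d/2)² = π(1.4000e-03 m)² = 6.158e-06 m²
R₂ = (1.65×10^-8)(19.5)/(6.158e-06) = 0.05225 Ω
R = R₁ + R₂ = 0.06039 Ω
V = IR = 21.6 × 0.06039 = 1.30 V

1.30 V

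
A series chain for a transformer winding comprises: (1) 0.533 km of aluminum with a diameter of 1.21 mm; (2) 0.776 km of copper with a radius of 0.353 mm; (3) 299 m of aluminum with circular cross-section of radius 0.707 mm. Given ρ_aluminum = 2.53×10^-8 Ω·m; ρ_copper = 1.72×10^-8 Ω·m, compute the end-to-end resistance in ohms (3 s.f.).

50.6 Ω

Seg 1: A = π(d/2)² = π(6.0500e-04 m)² = 1.150e-06 m²
R_1 = (2.53×10^-8)(533)/(1.150e-06) = 11.73 Ω
Seg 2: A = πr² = π(3.5300e-04 m)² = 3.915e-07 m²
R_2 = (1.72×10^-8)(776)/(3.915e-07) = 34.1 Ω
Seg 3: A = πr² = π(7.0700e-04 m)² = 1.570e-06 m²
R_3 = (2.53×10^-8)(299)/(1.570e-06) = 4.817 Ω
R_total = R_1 + R_2 + R_3 = 50.6 Ω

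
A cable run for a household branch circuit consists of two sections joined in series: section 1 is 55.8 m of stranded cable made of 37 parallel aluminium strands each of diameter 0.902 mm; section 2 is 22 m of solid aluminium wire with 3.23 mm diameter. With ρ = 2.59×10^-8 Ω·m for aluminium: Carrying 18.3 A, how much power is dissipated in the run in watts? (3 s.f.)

Section 1: A_strand = π(4.5100e-04)² = 6.390e-07 m²; R₁ = ρL/(N·A_s) = (2.59×10^-8)(55.8)/(37×6.390e-07) = 0.06113 Ω
Section 2: A = π(d/2)² = π(1.6150e-03 m)² = 8.194e-06 m²
R₂ = (2.59×10^-8)(22)/(8.194e-06) = 0.06954 Ω
R = R₁ + R₂ = 0.1307 Ω
P = I²R = (18.3)² × 0.1307 = 43.8 W

43.8 W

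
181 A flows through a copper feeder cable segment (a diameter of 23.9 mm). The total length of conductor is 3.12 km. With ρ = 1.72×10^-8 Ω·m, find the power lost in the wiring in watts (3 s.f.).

3920 W

A = π(d/2)² = π(1.1950e-02 m)² = 4.486e-04 m²
R = ρL/A = (1.72×10^-8)(3120)/(4.486e-04) = 0.1196 Ω
P = I²R = (181)² × 0.1196 = 3920 W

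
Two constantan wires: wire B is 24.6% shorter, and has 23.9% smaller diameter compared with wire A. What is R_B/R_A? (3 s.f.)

R ∝ L/d², so R_B/R_A = (1 − 24.6/100) × (1 − 23.9/100)⁻²
= 0.754 × 1.727 = 1.30

1.30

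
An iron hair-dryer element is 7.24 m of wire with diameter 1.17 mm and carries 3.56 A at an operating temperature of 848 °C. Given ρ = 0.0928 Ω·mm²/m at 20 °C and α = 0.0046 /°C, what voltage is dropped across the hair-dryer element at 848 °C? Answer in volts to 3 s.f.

10.7 V

ρ = 0.0928 Ω·mm²/m = 9.28×10^-8 Ω·m
A = π(d/2)² = π(5.8500e-04 m)² = 1.075e-06 m²
R₍20₎ = ρL/A = (9.28×10^-8)(7.24)/(1.075e-06) = 0.6249 Ω
R₍848₎ = R₍20₎(1 + αΔT) = 0.6249 × (1 + 0.0046×828) = 3.005 Ω
V = IR = 3.56 × 3.005 = 10.7 V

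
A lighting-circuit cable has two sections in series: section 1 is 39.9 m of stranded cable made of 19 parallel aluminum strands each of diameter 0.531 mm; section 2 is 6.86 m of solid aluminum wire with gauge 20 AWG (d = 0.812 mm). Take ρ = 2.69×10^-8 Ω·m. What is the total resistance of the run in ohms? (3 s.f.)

0.611 Ω

Section 1: A_strand = π(2.6550e-04)² = 2.215e-07 m²; R₁ = ρL/(N·A_s) = (2.69×10^-8)(39.9)/(19×2.215e-07) = 0.2551 Ω
Section 2: A = π(0.812/2 mm)² = π(4.0600e-04 m)² = 5.178e-07 m²
R₂ = (2.69×10^-8)(6.86)/(5.178e-07) = 0.3563 Ω
R = R₁ + R₂ = 0.611 Ω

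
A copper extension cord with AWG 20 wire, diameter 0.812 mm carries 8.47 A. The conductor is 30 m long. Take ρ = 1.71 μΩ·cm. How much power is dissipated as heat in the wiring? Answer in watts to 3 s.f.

71.1 W

ρ = 1.71 μΩ·cm = 1.71×10^-8 Ω·m
A = π(0.812/2 mm)² = π(4.0600e-04 m)² = 5.178e-07 m²
R = ρL/A = (1.71×10^-8)(30)/(5.178e-07) = 0.9906 Ω
P = I²R = (8.47)² × 0.9906 = 71.1 W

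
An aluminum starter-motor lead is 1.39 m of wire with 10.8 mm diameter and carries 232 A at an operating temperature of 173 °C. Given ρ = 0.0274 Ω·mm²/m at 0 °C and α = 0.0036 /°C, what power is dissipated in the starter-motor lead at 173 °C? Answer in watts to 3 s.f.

ρ = 0.0274 Ω·mm²/m = 2.74×10^-8 Ω·m
A = π(d/2)² = π(5.4000e-03 m)² = 9.161e-05 m²
R₍0₎ = ρL/A = (2.74×10^-8)(1.39)/(9.161e-05) = 4.157×10^-4 Ω
R₍173₎ = R₍0₎(1 + αΔT) = 4.157×10^-4 × (1 + 0.0036×173) = 6.747×10^-4 Ω
P = I²R = (232)² × 6.747×10^-4 = 36.3 W

36.3 W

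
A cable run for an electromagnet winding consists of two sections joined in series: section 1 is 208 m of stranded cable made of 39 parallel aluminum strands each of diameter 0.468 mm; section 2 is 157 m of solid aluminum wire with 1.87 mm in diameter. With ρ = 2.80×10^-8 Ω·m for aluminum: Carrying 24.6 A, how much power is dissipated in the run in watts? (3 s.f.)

Section 1: A_strand = π(2.3400e-04)² = 1.720e-07 m²; R₁ = ρL/(N·A_s) = (2.80×10^-8)(208)/(39×1.720e-07) = 0.8681 Ω
Section 2: A = π(d/2)² = π(9.3500e-04 m)² = 2.746e-06 m²
R₂ = (2.80×10^-8)(157)/(2.746e-06) = 1.601 Ω
R = R₁ + R₂ = 2.469 Ω
P = I²R = (24.6)² × 2.469 = 1490 W

1490 W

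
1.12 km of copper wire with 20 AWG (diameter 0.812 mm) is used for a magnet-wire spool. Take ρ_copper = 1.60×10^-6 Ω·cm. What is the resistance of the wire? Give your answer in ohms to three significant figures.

ρ = 1.60×10^-6 Ω·cm = 1.60×10^-8 Ω·m
A = π(0.812/2 mm)² = π(4.0600e-04 m)² = 5.178e-07 m²
R = ρL/A = (1.60×10^-8)(1120 m)/(5.178e-07 m²) = 34.6 Ω

34.6 Ω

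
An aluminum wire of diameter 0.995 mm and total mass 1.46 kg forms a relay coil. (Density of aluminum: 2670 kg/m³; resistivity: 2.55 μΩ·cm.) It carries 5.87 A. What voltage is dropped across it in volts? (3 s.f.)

135 V

ρ = 2.55 μΩ·cm = 2.55×10^-8 Ω·m
A = π(d/2)² = π(4.9750e-04 m)² = 7.7756e-07 m²
L = m/(density·A) = 1.46/(2670×7.7756e-07) = 703.2 m
R = ρL/A = (2.55×10^-8)(703.2)/(7.7756e-07) = 23.06 Ω
V = IR = 5.87 × 23.06 = 135 V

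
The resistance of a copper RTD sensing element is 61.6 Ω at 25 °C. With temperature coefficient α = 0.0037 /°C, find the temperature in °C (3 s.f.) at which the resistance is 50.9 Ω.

-21.9 °C

R = R₀(1 + α(T − T₀)) ⇒ T = T₀ + (R/R₀ − 1)/α
T = 25 + (50.9/61.6 − 1)/0.0037 = 25 + (-0.1737)/0.0037 = -21.9 °C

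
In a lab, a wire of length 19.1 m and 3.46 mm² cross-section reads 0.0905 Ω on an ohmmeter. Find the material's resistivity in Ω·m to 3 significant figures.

1.64×10^-8 Ω·m

A = 3.46 mm² = 3.460e-06 m²
ρ = RA/L = (0.0905)(3.460e-06)/(19.1) = 1.64×10^-8 Ω·m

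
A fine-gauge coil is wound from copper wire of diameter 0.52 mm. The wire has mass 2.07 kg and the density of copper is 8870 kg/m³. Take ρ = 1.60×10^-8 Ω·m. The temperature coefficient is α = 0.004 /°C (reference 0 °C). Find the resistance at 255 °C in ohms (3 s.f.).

167 Ω

A = π(d/2)² = π(2.6000e-04 m)² = 2.1237e-07 m²
L = m/(density·A) = 2.07/(8870×2.1237e-07) = 1099 m
R = ρL/A = (1.60×10^-8)(1099)/(2.1237e-07) = 82.79 Ω
R(255 °C) = 82.79 × (1 + 0.004×255) = 167 Ω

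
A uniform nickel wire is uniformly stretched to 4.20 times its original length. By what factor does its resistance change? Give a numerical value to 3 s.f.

Volume constant ⇒ A' = A/k with k = 4.2. R' = ρ(kL)/(A/k) = k²R.
Factor = 17.6

17.6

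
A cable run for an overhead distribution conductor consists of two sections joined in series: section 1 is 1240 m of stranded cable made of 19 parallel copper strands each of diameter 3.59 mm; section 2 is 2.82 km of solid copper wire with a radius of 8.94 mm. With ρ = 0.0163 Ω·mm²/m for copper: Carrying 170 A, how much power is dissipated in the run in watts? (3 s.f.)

ρ = 0.0163 Ω·mm²/m = 1.63×10^-8 Ω·m
Section 1: A_strand = π(1.7950e-03)² = 1.012e-05 m²; R₁ = ρL/(N·A_s) = (1.63×10^-8)(1240)/(19×1.012e-05) = 0.1051 Ω
Section 2: A = πr² = π(8.9400e-03 m)² = 2.511e-04 m²
R₂ = (1.63×10^-8)(2820)/(2.511e-04) = 0.1831 Ω
R = R₁ + R₂ = 0.2882 Ω
P = I²R = (170)² × 0.2882 = 8330 W

8330 W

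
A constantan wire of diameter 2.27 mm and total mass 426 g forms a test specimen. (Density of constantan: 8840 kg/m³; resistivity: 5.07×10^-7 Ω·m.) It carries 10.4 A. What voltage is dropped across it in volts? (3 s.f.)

15.5 V

A = π(d/2)² = π(1.1350e-03 m)² = 4.0471e-06 m²
L = m/(density·A) = 0.426/(8840×4.0471e-06) = 11.91 m
R = ρL/A = (5.07×10^-7)(11.91)/(4.0471e-06) = 1.492 Ω
V = IR = 10.4 × 1.492 = 15.5 V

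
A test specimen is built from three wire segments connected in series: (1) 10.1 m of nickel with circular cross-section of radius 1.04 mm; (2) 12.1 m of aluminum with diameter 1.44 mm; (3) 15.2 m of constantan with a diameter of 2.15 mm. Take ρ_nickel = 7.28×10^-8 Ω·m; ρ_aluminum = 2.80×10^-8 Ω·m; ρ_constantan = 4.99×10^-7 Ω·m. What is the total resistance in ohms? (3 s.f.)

Seg 1: A = πr² = π(1.0400e-03 m)² = 3.398e-06 m²
R_1 = (7.28×10^-8)(10.1)/(3.398e-06) = 0.2164 Ω
Seg 2: A = π(d/2)² = π(7.2000e-04 m)² = 1.629e-06 m²
R_2 = (2.80×10^-8)(12.1)/(1.629e-06) = 0.208 Ω
Seg 3: A = π(d/2)² = π(1.0750e-03 m)² = 3.631e-06 m²
R_3 = (4.99×10^-7)(15.2)/(3.631e-06) = 2.089 Ω
R_total = R_1 + R_2 + R_3 = 2.51 Ω

2.51 Ω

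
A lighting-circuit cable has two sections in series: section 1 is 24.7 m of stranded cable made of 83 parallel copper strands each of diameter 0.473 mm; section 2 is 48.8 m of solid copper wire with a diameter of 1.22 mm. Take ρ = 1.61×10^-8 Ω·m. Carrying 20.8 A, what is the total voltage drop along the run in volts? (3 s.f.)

Section 1: A_strand = π(2.3650e-04)² = 1.757e-07 m²; R₁ = ρL/(N·A_s) = (1.61×10^-8)(24.7)/(83×1.757e-07) = 0.02727 Ω
Section 2: A = π(d/2)² = π(6.1000e-04 m)² = 1.169e-06 m²
R₂ = (1.61×10^-8)(48.8)/(1.169e-06) = 0.6721 Ω
R = R₁ + R₂ = 0.6994 Ω
V = IR = 20.8 × 0.6994 = 14.5 V

14.5 V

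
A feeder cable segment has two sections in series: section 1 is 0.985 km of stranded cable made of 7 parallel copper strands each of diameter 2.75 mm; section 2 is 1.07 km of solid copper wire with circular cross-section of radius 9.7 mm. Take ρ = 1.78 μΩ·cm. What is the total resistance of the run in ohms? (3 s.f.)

ρ = 1.78 μΩ·cm = 1.78×10^-8 Ω·m
Section 1: A_strand = π(1.3750e-03)² = 5.940e-06 m²; R₁ = ρL/(N·A_s) = (1.78×10^-8)(985)/(7×5.940e-06) = 0.4217 Ω
Section 2: A = πr² = π(9.7000e-03 m)² = 2.956e-04 m²
R₂ = (1.78×10^-8)(1070)/(2.956e-04) = 0.06443 Ω
R = R₁ + R₂ = 0.486 Ω

0.486 Ω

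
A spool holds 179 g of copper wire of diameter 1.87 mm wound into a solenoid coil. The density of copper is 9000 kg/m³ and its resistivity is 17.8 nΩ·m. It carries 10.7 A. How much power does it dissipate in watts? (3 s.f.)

ρ = 17.8 nΩ·m = 1.78×10^-8 Ω·m
A = π(d/2)² = π(9.3500e-04 m)² = 2.7465e-06 m²
L = m/(density·A) = 0.179/(9000×2.7465e-06) = 7.242 m
R = ρL/A = (1.78×10^-8)(7.242)/(2.7465e-06) = 0.04693 Ω
P = I²R = (10.7)² × 0.04693 = 5.37 W

5.37 W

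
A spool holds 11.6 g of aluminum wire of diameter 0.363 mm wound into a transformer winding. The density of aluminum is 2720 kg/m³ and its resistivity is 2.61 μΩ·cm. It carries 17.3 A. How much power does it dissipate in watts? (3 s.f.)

ρ = 2.61 μΩ·cm = 2.61×10^-8 Ω·m
A = π(d/2)² = π(1.8150e-04 m)² = 1.0349e-07 m²
L = m/(density·A) = 0.0116/(2720×1.0349e-07) = 41.21 m
R = ρL/A = (2.61×10^-8)(41.21)/(1.0349e-07) = 10.39 Ω
P = I²R = (17.3)² × 10.39 = 3110 W

3110 W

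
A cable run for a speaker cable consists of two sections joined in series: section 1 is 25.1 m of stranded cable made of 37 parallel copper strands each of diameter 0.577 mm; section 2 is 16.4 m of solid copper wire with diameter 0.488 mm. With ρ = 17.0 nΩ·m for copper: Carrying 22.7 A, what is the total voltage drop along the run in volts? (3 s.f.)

ρ = 17.0 nΩ·m = 1.70×10^-8 Ω·m
Section 1: A_strand = π(2.8850e-04)² = 2.615e-07 m²; R₁ = ρL/(N·A_s) = (1.70×10^-8)(25.1)/(37×2.615e-07) = 0.0441 Ω
Section 2: A = π(d/2)² = π(2.4400e-04 m)² = 1.870e-07 m²
R₂ = (1.70×10^-8)(16.4)/(1.870e-07) = 1.491 Ω
R = R₁ + R₂ = 1.535 Ω
V = IR = 22.7 × 1.535 = 34.8 V

34.8 V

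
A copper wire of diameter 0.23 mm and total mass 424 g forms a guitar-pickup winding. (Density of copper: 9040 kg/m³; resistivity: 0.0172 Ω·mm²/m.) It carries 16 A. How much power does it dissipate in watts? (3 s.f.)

1.20×10^5 W

ρ = 0.0172 Ω·mm²/m = 1.72×10^-8 Ω·m
A = π(d/2)² = π(1.1500e-04 m)² = 4.1548e-08 m²
L = m/(density·A) = 0.424/(9040×4.1548e-08) = 1129 m
R = ρL/A = (1.72×10^-8)(1129)/(4.1548e-08) = 467.3 Ω
P = I²R = (16)² × 467.3 = 1.20×10^5 W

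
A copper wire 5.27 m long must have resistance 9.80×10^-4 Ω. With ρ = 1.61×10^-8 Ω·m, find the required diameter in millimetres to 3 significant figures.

A = ρL/R = (1.61×10^-8)(5.27)/(9.80×10^-4) = 8.658e-05 m²
d = 2√(A/π) = 1.050e-02 m = 10.5 mm

10.5 mm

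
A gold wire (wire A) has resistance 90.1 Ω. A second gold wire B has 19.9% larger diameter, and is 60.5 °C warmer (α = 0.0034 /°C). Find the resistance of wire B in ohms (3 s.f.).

75.6 Ω

R ∝ ρL/d² with ρ ∝ (1+αΔT), so R_B/R_A = (1 + 19.9/100)⁻² × (1 + 0.0034×60.5)
= 0.6956 × 1.206 = 0.8387
R_B = 0.8387 × 90.1 = 75.6 Ω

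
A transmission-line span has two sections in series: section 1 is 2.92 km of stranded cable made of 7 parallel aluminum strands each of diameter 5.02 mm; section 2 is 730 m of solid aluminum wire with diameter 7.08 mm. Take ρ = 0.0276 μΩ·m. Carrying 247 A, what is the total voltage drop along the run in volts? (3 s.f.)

ρ = 0.0276 μΩ·m = 2.76×10^-8 Ω·m
Section 1: A_strand = π(2.5100e-03)² = 1.979e-05 m²; R₁ = ρL/(N·A_s) = (2.76×10^-8)(2920)/(7×1.979e-05) = 0.5817 Ω
Section 2: A = π(d/2)² = π(3.5400e-03 m)² = 3.937e-05 m²
R₂ = (2.76×10^-8)(730)/(3.937e-05) = 0.5118 Ω
R = R₁ + R₂ = 1.093 Ω
V = IR = 247 × 1.093 = 270 V

270 V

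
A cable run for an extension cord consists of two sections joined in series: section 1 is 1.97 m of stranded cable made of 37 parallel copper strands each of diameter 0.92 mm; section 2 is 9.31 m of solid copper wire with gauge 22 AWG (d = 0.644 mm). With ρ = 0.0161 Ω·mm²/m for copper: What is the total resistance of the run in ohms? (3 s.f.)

ρ = 0.0161 Ω·mm²/m = 1.61×10^-8 Ω·m
Section 1: A_strand = π(4.6000e-04)² = 6.648e-07 m²; R₁ = ρL/(N·A_s) = (1.61×10^-8)(1.97)/(37×6.648e-07) = 0.00129 Ω
Section 2: A = π(0.644/2 mm)² = π(3.2200e-04 m)² = 3.257e-07 m²
R₂ = (1.61×10^-8)(9.31)/(3.257e-07) = 0.4602 Ω
R = R₁ + R₂ = 0.461 Ω

0.461 Ω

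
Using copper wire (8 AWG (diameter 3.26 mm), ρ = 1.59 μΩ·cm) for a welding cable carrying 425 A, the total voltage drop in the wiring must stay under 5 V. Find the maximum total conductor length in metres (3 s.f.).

ρ = 1.59 μΩ·cm = 1.59×10^-8 Ω·m
A = π(3.26/2 mm)² = π(1.6300e-03 m)² = 8.347e-06 m²
L_max = V_max·A/(1·ρI) = (5)(8.347e-06)/(1.59×10^-8×425) = 6.18 m

6.18 m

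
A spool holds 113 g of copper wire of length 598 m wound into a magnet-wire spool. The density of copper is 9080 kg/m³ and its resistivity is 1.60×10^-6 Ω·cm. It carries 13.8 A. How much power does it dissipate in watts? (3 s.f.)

ρ = 1.60×10^-6 Ω·cm = 1.60×10^-8 Ω·m
A = m/(density·L) = 0.113/(9080×598) = 2.0811e-08 m²
R = ρL/A = (1.60×10^-8)(598)/(2.0811e-08) = 459.8 Ω
P = I²R = (13.8)² × 459.8 = 87600 W

87600 W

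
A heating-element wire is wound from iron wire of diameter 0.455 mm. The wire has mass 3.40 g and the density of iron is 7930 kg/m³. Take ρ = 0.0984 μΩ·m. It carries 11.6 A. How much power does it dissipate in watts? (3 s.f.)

ρ = 0.0984 μΩ·m = 9.84×10^-8 Ω·m
A = π(d/2)² = π(2.2750e-04 m)² = 1.6260e-07 m²
L = m/(density·A) = 0.0034/(7930×1.6260e-07) = 2.637 m
R = ρL/A = (9.84×10^-8)(2.637)/(1.6260e-07) = 1.596 Ω
P = I²R = (11.6)² × 1.596 = 215 W

215 W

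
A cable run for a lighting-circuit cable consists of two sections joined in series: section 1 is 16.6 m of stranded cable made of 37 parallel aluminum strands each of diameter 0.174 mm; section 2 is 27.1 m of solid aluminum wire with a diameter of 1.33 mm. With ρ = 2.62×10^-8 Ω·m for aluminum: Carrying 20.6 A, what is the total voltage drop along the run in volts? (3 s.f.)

20.7 V

Section 1: A_strand = π(8.7000e-05)² = 2.378e-08 m²; R₁ = ρL/(N·A_s) = (2.62×10^-8)(16.6)/(37×2.378e-08) = 0.4943 Ω
Section 2: A = π(d/2)² = π(6.6500e-04 m)² = 1.389e-06 m²
R₂ = (2.62×10^-8)(27.1)/(1.389e-06) = 0.5111 Ω
R = R₁ + R₂ = 1.005 Ω
V = IR = 20.6 × 1.005 = 20.7 V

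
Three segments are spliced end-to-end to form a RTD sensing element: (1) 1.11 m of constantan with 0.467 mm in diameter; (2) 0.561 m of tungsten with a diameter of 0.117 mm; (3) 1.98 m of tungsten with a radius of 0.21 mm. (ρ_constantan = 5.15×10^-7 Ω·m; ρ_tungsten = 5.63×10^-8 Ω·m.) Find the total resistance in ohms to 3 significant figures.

Seg 1: A = π(d/2)² = π(2.3350e-04 m)² = 1.713e-07 m²
R_1 = (5.15×10^-7)(1.11)/(1.713e-07) = 3.337 Ω
Seg 2: A = π(d/2)² = π(5.8500e-05 m)² = 1.075e-08 m²
R_2 = (5.63×10^-8)(0.561)/(1.075e-08) = 2.938 Ω
Seg 3: A = πr² = π(2.1000e-04 m)² = 1.385e-07 m²
R_3 = (5.63×10^-8)(1.98)/(1.385e-07) = 0.8046 Ω
R_total = R_1 + R_2 + R_3 = 7.08 Ω

7.08 Ω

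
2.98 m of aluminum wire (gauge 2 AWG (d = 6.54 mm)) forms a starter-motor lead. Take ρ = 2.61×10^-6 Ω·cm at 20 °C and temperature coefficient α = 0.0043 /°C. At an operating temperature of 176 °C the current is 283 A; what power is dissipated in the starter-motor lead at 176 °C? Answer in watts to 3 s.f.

ρ = 2.61×10^-6 Ω·cm = 2.61×10^-8 Ω·m
A = π(6.54/2 mm)² = π(3.2700e-03 m)² = 3.359e-05 m²
R₍20₎ = ρL/A = (2.61×10^-8)(2.98)/(3.359e-05) = 0.002315 Ω
R₍176₎ = R₍20₎(1 + αΔT) = 0.002315 × (1 + 0.0043×156) = 0.003868 Ω
P = I²R = (283)² × 0.003868 = 310 W

310 W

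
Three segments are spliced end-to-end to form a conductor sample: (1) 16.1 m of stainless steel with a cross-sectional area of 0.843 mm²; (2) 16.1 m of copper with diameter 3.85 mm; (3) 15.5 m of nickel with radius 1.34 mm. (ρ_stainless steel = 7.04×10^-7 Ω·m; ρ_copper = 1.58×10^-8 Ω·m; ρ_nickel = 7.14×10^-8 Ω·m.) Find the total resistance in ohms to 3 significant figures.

Seg 1: A = 0.843 mm² = 8.430e-07 m²
R_1 = (7.04×10^-7)(16.1)/(8.430e-07) = 13.45 Ω
Seg 2: A = π(d/2)² = π(1.9250e-03 m)² = 1.164e-05 m²
R_2 = (1.58×10^-8)(16.1)/(1.164e-05) = 0.02185 Ω
Seg 3: A = πr² = π(1.3400e-03 m)² = 5.641e-06 m²
R_3 = (7.14×10^-8)(15.5)/(5.641e-06) = 0.1962 Ω
R_total = R_1 + R_2 + R_3 = 13.7 Ω

13.7 Ω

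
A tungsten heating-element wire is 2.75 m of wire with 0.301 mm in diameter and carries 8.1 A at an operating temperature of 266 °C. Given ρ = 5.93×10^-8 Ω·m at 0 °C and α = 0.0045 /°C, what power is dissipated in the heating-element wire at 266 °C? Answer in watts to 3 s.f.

330 W

A = π(d/2)² = π(1.5050e-04 m)² = 7.116e-08 m²
R₍0₎ = ρL/A = (5.93×10^-8)(2.75)/(7.116e-08) = 2.292 Ω
R₍266₎ = R₍0₎(1 + αΔT) = 2.292 × (1 + 0.0045×266) = 5.035 Ω
P = I²R = (8.1)² × 5.035 = 330 W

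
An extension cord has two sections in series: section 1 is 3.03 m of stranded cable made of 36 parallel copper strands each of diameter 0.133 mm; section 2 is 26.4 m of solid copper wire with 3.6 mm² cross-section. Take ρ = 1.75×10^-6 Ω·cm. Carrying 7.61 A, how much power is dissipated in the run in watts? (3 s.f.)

13.6 W

ρ = 1.75×10^-6 Ω·cm = 1.75×10^-8 Ω·m
Section 1: A_strand = π(6.6500e-05)² = 1.389e-08 m²; R₁ = ρL/(N·A_s) = (1.75×10^-8)(3.03)/(36×1.389e-08) = 0.106 Ω
Section 2: A = 3.6 mm² = 3.600e-06 m²
R₂ = (1.75×10^-8)(26.4)/(3.600e-06) = 0.1283 Ω
R = R₁ + R₂ = 0.2344 Ω
P = I²R = (7.61)² × 0.2344 = 13.6 W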